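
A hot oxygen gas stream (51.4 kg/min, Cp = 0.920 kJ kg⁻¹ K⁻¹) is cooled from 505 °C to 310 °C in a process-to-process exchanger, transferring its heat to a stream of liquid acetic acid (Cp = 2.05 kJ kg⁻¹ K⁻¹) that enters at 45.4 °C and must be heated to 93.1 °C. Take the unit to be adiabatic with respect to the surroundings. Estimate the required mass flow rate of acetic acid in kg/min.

Heat released by hot stream: Q = 51.4 × 0.920 × (505 − 310) = 9221.2 kJ/min
Energy balance on cold side (adiabatic exchanger): Q = ṁ_c·Cp_c·(T_c,out − T_c,in)
ṁ_c = 9221.2 / [2.05 × (93.1 − 45.4)] = 94.3 kg/min

ṁ_c = 94.3 kg/min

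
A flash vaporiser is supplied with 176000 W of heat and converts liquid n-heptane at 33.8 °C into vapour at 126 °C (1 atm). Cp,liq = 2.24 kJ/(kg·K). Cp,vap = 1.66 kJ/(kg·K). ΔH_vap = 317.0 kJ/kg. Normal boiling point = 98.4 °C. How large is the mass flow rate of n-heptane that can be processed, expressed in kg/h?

Δh = 2.24×(98.4−33.8) + 317.0 + 1.66×(126−98.4) = 507.52 kJ/kg
Q = 176000 W = 176 kJ/s = 633600 kJ/h
ṁ = Q/Δh = 633600 / 507.52 = 1248.4 kg/h

ṁ = 1250 kg/h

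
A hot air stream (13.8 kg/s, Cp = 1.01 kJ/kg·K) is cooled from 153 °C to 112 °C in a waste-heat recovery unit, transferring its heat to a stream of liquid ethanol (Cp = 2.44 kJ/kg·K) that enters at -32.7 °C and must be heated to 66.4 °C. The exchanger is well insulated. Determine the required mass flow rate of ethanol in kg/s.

Heat released by hot stream: Q = 13.8 × 1.01 × (153 − 112) = 571.46 kJ/s
Energy balance on cold side (adiabatic exchanger): Q = ṁ_c·Cp_c·(T_c,out − T_c,in)
ṁ_c = 571.46 / [2.44 × (66.4 − -32.7)] = 2.3633 kg/s

ṁ_c = 2.36 kg/s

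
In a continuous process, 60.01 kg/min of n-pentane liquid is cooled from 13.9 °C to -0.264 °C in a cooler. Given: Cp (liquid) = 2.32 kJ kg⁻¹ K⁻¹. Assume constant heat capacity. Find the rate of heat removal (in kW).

Q = ṁ·Cp·ΔT = 60.01 × 2.32 × (-0.264 − 13.9) = -1972 kJ/min
Converting: 1972 / 60 s = 32.866 kW

Q_c = 32.9 kW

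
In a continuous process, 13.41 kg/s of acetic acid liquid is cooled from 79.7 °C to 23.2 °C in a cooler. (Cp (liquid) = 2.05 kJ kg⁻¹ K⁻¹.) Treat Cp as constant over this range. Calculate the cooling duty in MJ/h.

Q = ṁ·Cp·ΔT = 13.41 × 2.05 × (23.2 − 79.7) = -1553.2 kJ/s
Cooling duty = 5591.6 MJ/h

Q_c = 5590 MJ/h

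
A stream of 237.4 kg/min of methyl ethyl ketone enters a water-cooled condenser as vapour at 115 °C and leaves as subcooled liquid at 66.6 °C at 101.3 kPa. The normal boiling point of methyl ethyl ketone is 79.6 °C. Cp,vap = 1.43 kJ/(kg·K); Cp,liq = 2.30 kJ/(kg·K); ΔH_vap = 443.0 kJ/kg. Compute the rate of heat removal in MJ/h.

Q_c = 7460 MJ/h

vapour 115→79.6 °C: -50.622 kJ/kg
condensation at 79.6 °C: -443 kJ/kg
liquid 79.6→66.6 °C: -29.9 kJ/kg
Δh = -50.622 + -443 + -29.9 = -523.52 kJ/kg
Q = ṁ·Δh = 237.4 kg/min × -523.52 kJ/kg = -124280 kJ/min
|Q| = 2071.4 kW = 7457 MJ/h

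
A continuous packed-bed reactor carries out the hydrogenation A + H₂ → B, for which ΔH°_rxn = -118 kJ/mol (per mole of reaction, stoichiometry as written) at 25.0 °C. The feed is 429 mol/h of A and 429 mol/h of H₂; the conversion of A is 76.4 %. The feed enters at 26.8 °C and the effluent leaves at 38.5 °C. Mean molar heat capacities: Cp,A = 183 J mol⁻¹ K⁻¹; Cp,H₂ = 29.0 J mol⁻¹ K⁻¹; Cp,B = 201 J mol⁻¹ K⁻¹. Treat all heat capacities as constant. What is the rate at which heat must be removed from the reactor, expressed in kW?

Q_out = 10.5 kW

Extent of reaction ξ = 0.764 × 429 = 327.76 mol/h
Reaction term: ξ·ΔH°_rxn = 327.76 × -118 = -38675 kJ/h
Sensible, feed 26.8→25 °C: -163.71 kJ/h
Outlet flows (mol/h): A 101.24, H₂ 101.24, B 327.76
Sensible, products 25→38.5 °C: 1179.1 kJ/h
Q = ΔH = -37660 kJ/h = -10.461 kW
Heat removed = 10.461 kW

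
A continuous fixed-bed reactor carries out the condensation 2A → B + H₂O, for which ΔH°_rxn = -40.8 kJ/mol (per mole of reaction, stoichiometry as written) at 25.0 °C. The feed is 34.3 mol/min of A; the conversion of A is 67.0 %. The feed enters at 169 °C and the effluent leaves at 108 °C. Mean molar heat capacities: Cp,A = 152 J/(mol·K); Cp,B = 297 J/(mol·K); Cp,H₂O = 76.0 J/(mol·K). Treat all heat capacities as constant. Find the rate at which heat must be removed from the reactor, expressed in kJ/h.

Q_out = 43300 kJ/h

Extent of reaction ξ = 0.670 × 34.3 / 2 = 11.49 mol/min
Reaction term: ξ·ΔH°_rxn = 11.49 × -40.8 = -468.81 kJ/min
Sensible, feed 169→25 °C: -750.76 kJ/min
Outlet flows (mol/min): A 11.319, B 11.49, H₂O 11.49
Sensible, products 25→108 °C: 498.53 kJ/min
Q = ΔH = -721.04 kJ/min = -12.017 kW
Heat removed = 43262 kJ/h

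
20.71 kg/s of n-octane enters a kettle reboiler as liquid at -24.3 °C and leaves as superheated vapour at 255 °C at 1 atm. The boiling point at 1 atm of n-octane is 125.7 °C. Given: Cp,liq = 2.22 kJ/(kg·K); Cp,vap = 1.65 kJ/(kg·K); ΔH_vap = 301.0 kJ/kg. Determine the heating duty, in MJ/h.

liquid -24.3→125.7 °C: 333 kJ/kg
vaporisation at 125.7 °C: 301 kJ/kg
vapour 125.7→255 °C: 213.34 kJ/kg
Δh = 333 + 301 + 213.34 = 847.35 kJ/kg
Q = ṁ·Δh = 20.71 kg/s × 847.35 kJ/kg = 17549 kJ/s
|Q| = 17549 kW = 63175 MJ/h

Q = 63200 MJ/h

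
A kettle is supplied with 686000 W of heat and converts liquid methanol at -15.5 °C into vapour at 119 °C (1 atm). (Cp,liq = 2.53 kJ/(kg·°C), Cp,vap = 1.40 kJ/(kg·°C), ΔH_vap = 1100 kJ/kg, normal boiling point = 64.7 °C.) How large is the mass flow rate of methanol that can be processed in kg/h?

Δh = 2.53×(64.7−-15.5) + 1100 + 1.40×(119−64.7) = 1378.9 kJ/kg
Q = 686000 W = 686 kJ/s = 2.4696e+06 kJ/h
ṁ = Q/Δh = 2.4696e+06 / 1378.9 = 1791 kg/h

ṁ = 1790 kg/h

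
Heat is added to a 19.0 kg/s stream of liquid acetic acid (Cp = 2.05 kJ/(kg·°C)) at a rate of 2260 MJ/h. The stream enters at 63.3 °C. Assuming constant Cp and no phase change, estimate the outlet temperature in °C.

T_out = 79.4 °C

Q = 2260 MJ/h = 627.78 kJ/s
ΔT = Q/(ṁ·Cp) = 627.78/(19.0×2.05) = 16.118 K
T_out = 63.3 + 16.118 = 79.418 °C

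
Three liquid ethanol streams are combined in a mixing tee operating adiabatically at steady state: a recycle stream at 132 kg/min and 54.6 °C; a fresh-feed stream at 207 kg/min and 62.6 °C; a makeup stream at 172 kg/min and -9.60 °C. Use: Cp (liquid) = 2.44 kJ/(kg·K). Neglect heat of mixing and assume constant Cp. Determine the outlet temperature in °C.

No heat crosses the boundary, so H_out = H_in.
T_out = Σ ṁᵢCp,ᵢTᵢ / Σ ṁᵢCp,ᵢ
      = 45175 / 1246.8 = 36.231 °C

T_out = 36.2 °C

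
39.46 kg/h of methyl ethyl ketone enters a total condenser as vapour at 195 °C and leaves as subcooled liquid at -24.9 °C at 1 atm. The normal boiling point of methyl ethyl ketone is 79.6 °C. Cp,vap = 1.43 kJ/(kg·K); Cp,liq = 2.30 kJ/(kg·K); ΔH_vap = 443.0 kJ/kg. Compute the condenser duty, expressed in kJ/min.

vapour 195→79.6 °C: -165.02 kJ/kg
condensation at 79.6 °C: -443 kJ/kg
liquid 79.6→-24.9 °C: -240.35 kJ/kg
Δh = -165.02 + -443 + -240.35 = -848.37 kJ/kg
Q = ṁ·Δh = 39.46 kg/h × -848.37 kJ/kg = -33477 kJ/h
|Q| = 9.2991 kW = 557.95 kJ/min

Q_c = 558 kJ/min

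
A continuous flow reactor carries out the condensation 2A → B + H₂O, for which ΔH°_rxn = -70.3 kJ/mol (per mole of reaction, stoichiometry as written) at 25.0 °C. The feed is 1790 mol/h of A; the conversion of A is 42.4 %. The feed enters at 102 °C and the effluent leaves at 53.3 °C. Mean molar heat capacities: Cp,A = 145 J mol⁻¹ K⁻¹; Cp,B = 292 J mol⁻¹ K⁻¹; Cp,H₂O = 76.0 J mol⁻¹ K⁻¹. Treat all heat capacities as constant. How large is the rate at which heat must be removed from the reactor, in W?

Extent of reaction ξ = 0.424 × 1790 / 2 = 379.48 mol/h
Reaction term: ξ·ΔH°_rxn = 379.48 × -70.3 = -26677 kJ/h
Sensible, feed 102→25 °C: -19985 kJ/h
Outlet flows (mol/h): A 1031, B 379.48, H₂O 379.48
Sensible, products 25→53.3 °C: 8182.9 kJ/h
Q = ΔH = -38480 kJ/h = -10.689 kW
Heat removed = 10689 W

Q_out = 10700 W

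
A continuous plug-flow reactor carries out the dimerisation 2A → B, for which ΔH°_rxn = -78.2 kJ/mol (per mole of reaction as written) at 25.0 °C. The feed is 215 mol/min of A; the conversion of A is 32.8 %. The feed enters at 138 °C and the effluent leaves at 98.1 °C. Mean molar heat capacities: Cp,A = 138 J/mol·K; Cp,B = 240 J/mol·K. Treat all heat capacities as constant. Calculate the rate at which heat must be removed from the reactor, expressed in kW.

Q_out = 67.2 kW

Extent of reaction ξ = 0.328 × 215 / 2 = 35.26 mol/min
Reaction term: ξ·ΔH°_rxn = 35.26 × -78.2 = -2757.3 kJ/min
Sensible, feed 138→25 °C: -3352.7 kJ/min
Outlet flows (mol/min): A 144.48, B 35.26
Sensible, products 25→98.1 °C: 2076.1 kJ/min
Q = ΔH = -4034 kJ/min = -67.233 kW
Heat removed = 67.233 kW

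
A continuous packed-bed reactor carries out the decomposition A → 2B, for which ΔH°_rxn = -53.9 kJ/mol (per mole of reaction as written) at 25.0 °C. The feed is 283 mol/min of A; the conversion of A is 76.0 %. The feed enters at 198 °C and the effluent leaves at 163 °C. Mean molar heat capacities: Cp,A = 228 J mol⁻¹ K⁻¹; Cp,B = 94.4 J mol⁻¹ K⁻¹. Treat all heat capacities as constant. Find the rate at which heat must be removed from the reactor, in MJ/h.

Q_out = 901 MJ/h

Extent of reaction ξ = 0.760 × 283 = 215.08 mol/min
Reaction term: ξ·ΔH°_rxn = 215.08 × -53.9 = -11593 kJ/min
Sensible, feed 198→25 °C: -11163 kJ/min
Outlet flows (mol/min): A 67.92, B 430.16
Sensible, products 25→163 °C: 7740.8 kJ/min
Q = ΔH = -15015 kJ/min = -250.24 kW
Heat removed = 900.88 MJ/h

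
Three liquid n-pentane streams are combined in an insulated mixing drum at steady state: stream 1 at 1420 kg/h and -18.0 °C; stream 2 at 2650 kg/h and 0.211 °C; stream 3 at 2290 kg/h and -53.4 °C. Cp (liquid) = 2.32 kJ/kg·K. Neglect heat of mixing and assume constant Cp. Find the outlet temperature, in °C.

T_out = -23.2 °C

Energy balance with Q = 0: Σ ṁᵢCp,ᵢ(T_out − Tᵢ) = 0
T_out = Σ ṁᵢCp,ᵢTᵢ / Σ ṁᵢCp,ᵢ
      = -341710 / 14755 = -23.158 °C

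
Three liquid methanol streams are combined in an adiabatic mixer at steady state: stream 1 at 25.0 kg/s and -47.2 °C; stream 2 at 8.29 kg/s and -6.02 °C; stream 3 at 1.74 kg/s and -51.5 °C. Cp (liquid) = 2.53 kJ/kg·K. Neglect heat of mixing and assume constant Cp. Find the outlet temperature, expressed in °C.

T_out = -37.7 °C

Energy balance with Q = 0: Σ ṁᵢCp,ᵢ(T_out − Tᵢ) = 0
Σ ṁᵢCp,ᵢTᵢ = 25.0×2.53×-47.2 + 8.29×2.53×-6.02 + 1.74×2.53×-51.5 = -3338.4
Σ ṁᵢCp,ᵢ = 25.0×2.53 + 8.29×2.53 + 1.74×2.53 = 88.626
T_out = -3338.4 / 88.626 = -37.668 °C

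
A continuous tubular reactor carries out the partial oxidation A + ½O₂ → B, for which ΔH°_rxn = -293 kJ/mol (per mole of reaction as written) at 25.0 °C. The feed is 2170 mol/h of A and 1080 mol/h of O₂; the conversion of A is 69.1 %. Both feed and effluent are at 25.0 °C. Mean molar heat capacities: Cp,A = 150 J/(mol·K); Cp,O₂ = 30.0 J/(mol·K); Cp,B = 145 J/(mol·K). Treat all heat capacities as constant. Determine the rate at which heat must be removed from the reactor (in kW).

Q_out = 122 kW

Extent of reaction ξ = 0.691 × 2170 = 1499.5 mol/h
Reaction term: ξ·ΔH°_rxn = 1499.5 × -293 = -439340 kJ/h
Q = ΔH = -439340 kJ/h = -122.04 kW
Heat removed = 122.04 kW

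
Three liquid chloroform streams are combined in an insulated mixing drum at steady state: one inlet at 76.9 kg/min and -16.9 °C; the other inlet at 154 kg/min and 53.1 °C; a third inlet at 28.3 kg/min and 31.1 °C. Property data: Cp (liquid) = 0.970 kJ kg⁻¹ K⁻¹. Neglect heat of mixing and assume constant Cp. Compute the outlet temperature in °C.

T_out = 29.9 °C

Energy balance with Q = 0: Σ ṁᵢCp,ᵢ(T_out − Tᵢ) = 0
T_out = Σ ṁᵢCp,ᵢTᵢ / Σ ṁᵢCp,ᵢ
      = 7525.2 / 251.42 = 29.93 °C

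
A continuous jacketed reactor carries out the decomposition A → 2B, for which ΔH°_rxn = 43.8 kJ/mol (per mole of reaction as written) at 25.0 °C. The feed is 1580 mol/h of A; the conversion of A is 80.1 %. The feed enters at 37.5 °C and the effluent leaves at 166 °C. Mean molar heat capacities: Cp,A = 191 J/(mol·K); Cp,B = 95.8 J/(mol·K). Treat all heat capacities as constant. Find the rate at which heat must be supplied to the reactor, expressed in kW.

Extent of reaction ξ = 0.801 × 1580 = 1265.6 mol/h
Reaction term: ξ·ΔH°_rxn = 1265.6 × 43.8 = 55432 kJ/h
Sensible, feed 37.5→25 °C: -3772.2 kJ/h
Outlet flows (mol/h): A 314.42, B 2531.2
Sensible, products 25→166 °C: 42658 kJ/h
Q = ΔH = 94318 kJ/h = 26.2 kW
Heat supplied = 26.2 kW

Q_in = 26.2 kW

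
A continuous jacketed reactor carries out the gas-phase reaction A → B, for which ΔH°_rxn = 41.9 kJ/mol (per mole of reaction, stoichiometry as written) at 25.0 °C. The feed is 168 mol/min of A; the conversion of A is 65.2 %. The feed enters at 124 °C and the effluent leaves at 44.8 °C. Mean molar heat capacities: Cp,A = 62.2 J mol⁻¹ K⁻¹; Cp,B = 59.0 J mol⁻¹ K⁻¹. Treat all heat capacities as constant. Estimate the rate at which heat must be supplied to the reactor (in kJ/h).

Extent of reaction ξ = 0.652 × 168 = 109.54 mol/min
Reaction term: ξ·ΔH°_rxn = 109.54 × 41.9 = 4589.6 kJ/min
Sensible, feed 124→25 °C: -1034.5 kJ/min
Outlet flows (mol/min): A 58.464, B 109.54
Sensible, products 25→44.8 °C: 199.96 kJ/min
Q = ΔH = 3755 kJ/min = 62.583 kW
Heat supplied = 225300 kJ/h

Q_in = 225000 kJ/h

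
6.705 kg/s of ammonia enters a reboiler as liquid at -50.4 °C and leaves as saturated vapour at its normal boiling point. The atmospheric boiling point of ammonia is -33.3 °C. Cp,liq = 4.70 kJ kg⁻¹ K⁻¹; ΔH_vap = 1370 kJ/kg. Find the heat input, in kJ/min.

Q = 583000 kJ/min

liquid -50.4→-33.3 °C: 80.37 kJ/kg
vaporisation at -33.3 °C: 1370 kJ/kg
Δh = 80.37 + 1370 = 1450.4 kJ/kg
Q = ṁ·Δh = 6.705 kg/s × 1450.4 kJ/kg = 9724.7 kJ/s
|Q| = 9724.7 kW = 583480 kJ/min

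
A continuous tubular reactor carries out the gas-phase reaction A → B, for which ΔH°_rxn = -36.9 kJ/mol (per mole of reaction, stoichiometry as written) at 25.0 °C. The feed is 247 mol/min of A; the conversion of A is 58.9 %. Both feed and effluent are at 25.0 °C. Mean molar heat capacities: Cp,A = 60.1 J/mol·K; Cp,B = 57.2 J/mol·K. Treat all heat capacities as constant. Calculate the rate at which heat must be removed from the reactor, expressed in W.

Q_out = 89500 W

Extent of reaction ξ = 0.589 × 247 = 145.48 mol/min
Reaction term: ξ·ΔH°_rxn = 145.48 × -36.9 = -5368.3 kJ/min
Q = ΔH = -5368.3 kJ/min = -89.472 kW
Heat removed = 89472 W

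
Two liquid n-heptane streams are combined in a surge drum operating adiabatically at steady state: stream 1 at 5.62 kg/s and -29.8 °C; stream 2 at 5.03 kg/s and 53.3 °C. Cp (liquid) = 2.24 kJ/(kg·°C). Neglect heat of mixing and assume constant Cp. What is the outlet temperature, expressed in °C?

T_out = 9.45 °C

Energy balance with Q = 0: Σ ṁᵢCp,ᵢ(T_out − Tᵢ) = 0
T_out = Σ ṁᵢCp,ᵢTᵢ / Σ ṁᵢCp,ᵢ
      = 225.4 / 23.856 = 9.4482 °C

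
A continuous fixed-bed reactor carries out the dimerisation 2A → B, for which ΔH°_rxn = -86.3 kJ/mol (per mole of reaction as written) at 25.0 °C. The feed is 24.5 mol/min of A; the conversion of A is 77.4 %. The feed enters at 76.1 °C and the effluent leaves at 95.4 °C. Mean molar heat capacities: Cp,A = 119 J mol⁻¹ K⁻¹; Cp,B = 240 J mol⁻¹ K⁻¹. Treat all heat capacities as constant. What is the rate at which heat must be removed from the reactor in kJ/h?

Q_out = 45600 kJ/h

Extent of reaction ξ = 0.774 × 24.5 / 2 = 9.4815 mol/min
Reaction term: ξ·ΔH°_rxn = 9.4815 × -86.3 = -818.25 kJ/min
Sensible, feed 76.1→25 °C: -148.98 kJ/min
Outlet flows (mol/min): A 5.537, B 9.4815
Sensible, products 25→95.4 °C: 206.59 kJ/min
Q = ΔH = -760.65 kJ/min = -12.677 kW
Heat removed = 45639 kJ/h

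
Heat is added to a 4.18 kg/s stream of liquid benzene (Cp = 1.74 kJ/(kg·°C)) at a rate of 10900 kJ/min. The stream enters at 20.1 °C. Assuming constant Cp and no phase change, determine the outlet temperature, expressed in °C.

T_out = 45.1 °C

Q = 10900 kJ/min = 181.67 kJ/s
ΔT = Q/(ṁ·Cp) = 181.67/(4.18×1.74) = 24.978 K
T_out = 20.1 + 24.978 = 45.078 °C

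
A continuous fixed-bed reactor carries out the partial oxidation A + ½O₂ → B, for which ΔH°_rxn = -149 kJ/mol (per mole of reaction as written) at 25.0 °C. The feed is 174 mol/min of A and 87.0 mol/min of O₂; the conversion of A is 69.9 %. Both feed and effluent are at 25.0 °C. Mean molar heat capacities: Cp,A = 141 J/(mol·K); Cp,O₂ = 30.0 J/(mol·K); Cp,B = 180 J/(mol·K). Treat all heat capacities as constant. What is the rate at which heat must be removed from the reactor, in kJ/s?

Extent of reaction ξ = 0.699 × 174 = 121.63 mol/min
Reaction term: ξ·ΔH°_rxn = 121.63 × -149 = -18122 kJ/min
Q = ΔH = -18122 kJ/min = -302.04 kW
Heat removed = 302.04 kJ/s

Q_out = 302 kJ/s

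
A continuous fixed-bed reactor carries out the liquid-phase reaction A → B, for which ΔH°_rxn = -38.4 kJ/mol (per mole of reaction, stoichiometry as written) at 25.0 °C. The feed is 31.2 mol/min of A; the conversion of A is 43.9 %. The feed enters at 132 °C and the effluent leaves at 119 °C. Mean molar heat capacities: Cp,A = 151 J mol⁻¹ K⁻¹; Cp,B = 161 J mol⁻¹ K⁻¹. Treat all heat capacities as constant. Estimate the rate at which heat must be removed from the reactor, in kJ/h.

Q_out = 34500 kJ/h

Extent of reaction ξ = 0.439 × 31.2 = 13.697 mol/min
Reaction term: ξ·ΔH°_rxn = 13.697 × -38.4 = -525.96 kJ/min
Sensible, feed 132→25 °C: -504.1 kJ/min
Outlet flows (mol/min): A 17.503, B 13.697
Sensible, products 25→119 °C: 455.73 kJ/min
Q = ΔH = -574.33 kJ/min = -9.5721 kW
Heat removed = 34460 kJ/h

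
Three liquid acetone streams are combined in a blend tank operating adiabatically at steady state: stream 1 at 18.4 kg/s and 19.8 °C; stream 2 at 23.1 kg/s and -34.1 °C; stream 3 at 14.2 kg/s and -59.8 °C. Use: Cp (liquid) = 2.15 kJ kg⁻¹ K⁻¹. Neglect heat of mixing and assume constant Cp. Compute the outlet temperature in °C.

T_out = -22.8 °C

Energy balance with Q = 0: Σ ṁᵢCp,ᵢ(T_out − Tᵢ) = 0
Σ ṁᵢCp,ᵢTᵢ = 18.4×2.15×19.8 + 23.1×2.15×-34.1 + 14.2×2.15×-59.8 = -2736
Σ ṁᵢCp,ᵢ = 18.4×2.15 + 23.1×2.15 + 14.2×2.15 = 119.75
T_out = -2736 / 119.75 = -22.846 °C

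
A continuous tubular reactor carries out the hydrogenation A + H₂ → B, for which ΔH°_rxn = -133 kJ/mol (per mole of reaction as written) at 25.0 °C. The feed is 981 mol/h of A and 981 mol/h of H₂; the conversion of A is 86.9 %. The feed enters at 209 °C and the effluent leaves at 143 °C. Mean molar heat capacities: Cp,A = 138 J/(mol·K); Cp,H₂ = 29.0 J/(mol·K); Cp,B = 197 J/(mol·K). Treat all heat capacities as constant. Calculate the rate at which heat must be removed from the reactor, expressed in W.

Extent of reaction ξ = 0.869 × 981 = 852.49 mol/h
Reaction term: ξ·ΔH°_rxn = 852.49 × -133 = -113380 kJ/h
Sensible, feed 209→25 °C: -30144 kJ/h
Outlet flows (mol/h): A 128.51, H₂ 128.51, B 852.49
Sensible, products 25→143 °C: 22349 kJ/h
Q = ΔH = -121180 kJ/h = -33.66 kW
Heat removed = 33660 W

Q_out = 33700 W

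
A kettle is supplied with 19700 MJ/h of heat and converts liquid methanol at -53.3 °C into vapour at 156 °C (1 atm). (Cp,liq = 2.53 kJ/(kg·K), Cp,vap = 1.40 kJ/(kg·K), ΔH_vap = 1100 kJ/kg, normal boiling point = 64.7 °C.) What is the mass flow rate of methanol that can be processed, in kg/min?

ṁ = 215 kg/min

Δh = 2.53×(64.7−-53.3) + 1100 + 1.40×(156−64.7) = 1526.4 kJ/kg
Q = 19700 MJ/h = 5472.2 kJ/s = 328330 kJ/min
ṁ = Q/Δh = 328330 / 1526.4 = 215.11 kg/min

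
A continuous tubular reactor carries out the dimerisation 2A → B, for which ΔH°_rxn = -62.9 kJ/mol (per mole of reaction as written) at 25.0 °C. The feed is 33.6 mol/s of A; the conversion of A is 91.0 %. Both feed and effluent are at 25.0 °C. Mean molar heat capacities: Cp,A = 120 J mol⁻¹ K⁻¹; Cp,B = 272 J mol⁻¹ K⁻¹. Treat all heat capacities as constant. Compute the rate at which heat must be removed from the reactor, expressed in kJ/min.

Extent of reaction ξ = 0.910 × 33.6 / 2 = 15.288 mol/s
Reaction term: ξ·ΔH°_rxn = 15.288 × -62.9 = -961.62 kJ/s
Q = ΔH = -961.62 kJ/s = -961.62 kW
Heat removed = 57697 kJ/min

Q_out = 57700 kJ/min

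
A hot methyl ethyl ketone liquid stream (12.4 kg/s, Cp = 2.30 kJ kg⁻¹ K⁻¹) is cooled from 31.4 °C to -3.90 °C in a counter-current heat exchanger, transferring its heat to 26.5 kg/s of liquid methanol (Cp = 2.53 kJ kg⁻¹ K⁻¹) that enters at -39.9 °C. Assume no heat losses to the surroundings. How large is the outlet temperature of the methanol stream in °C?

T_c,out = -24.9 °C

Heat released by hot stream: Q = 12.4 × 2.30 × (31.4 − -3.90) = 1006.8 kJ/s
Energy balance on cold side (adiabatic exchanger): Q = ṁ_c·Cp_c·(T_c,out − T_c,in)
T_c,out = -39.9 + 1006.8/(26.5 × 2.53) = -24.884 °C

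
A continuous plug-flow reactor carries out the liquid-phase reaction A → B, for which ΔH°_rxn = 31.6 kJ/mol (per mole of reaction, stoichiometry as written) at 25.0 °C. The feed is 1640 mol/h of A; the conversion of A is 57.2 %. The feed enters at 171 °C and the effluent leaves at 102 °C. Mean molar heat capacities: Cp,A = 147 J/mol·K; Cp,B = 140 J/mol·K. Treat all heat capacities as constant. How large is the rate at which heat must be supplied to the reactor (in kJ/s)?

Extent of reaction ξ = 0.572 × 1640 = 938.08 mol/h
Reaction term: ξ·ΔH°_rxn = 938.08 × 31.6 = 29643 kJ/h
Sensible, feed 171→25 °C: -35198 kJ/h
Outlet flows (mol/h): A 701.92, B 938.08
Sensible, products 25→102 °C: 18058 kJ/h
Q = ΔH = 12503 kJ/h = 3.4731 kW
Heat supplied = 3.4731 kJ/s

Q_in = 3.47 kJ/s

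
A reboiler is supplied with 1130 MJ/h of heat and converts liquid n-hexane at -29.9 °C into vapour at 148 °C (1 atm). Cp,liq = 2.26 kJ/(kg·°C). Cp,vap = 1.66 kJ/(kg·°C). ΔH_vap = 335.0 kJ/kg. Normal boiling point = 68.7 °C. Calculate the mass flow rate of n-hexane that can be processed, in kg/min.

Δh = 2.26×(68.7−-29.9) + 335.0 + 1.66×(148−68.7) = 689.47 kJ/kg
Q = 1130 MJ/h = 313.89 kJ/s = 18833 kJ/min
ṁ = Q/Δh = 18833 / 689.47 = 27.316 kg/min

ṁ = 27.3 kg/min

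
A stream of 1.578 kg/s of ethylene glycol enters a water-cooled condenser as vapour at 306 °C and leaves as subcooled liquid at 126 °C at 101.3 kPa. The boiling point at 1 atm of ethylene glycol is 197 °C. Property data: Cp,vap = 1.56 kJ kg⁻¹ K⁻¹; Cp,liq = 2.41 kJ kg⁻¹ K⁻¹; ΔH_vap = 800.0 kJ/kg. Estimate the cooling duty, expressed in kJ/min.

vapour 306→197 °C: -170.04 kJ/kg
condensation at 197 °C: -800 kJ/kg
liquid 197→126 °C: -171.11 kJ/kg
Δh = -170.04 + -800 + -171.11 = -1141.2 kJ/kg
Q = ṁ·Δh = 1.578 kg/s × -1141.2 kJ/kg = -1800.7 kJ/s
|Q| = 1800.7 kW = 108040 kJ/min

Q_c = 108000 kJ/min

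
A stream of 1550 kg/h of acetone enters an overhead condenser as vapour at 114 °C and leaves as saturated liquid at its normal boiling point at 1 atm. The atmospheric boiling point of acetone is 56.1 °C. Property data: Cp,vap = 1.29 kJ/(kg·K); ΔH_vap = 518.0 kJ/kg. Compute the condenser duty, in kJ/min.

vapour 114→56.1 °C: -74.691 kJ/kg
condensation at 56.1 °C: -518 kJ/kg
Δh = -74.691 + -518 = -592.69 kJ/kg
Q = ṁ·Δh = 1550 kg/h × -592.69 kJ/kg = -918670 kJ/h
|Q| = 255.19 kW = 15311 kJ/min

Q_c = 15300 kJ/min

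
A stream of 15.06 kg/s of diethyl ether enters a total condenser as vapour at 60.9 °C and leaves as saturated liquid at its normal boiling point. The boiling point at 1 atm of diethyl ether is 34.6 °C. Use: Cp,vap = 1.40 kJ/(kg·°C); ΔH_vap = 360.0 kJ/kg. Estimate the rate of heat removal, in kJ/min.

Q_c = 359000 kJ/min

vapour 60.9→34.6 °C: -36.82 kJ/kg
condensation at 34.6 °C: -360 kJ/kg
Δh = -36.82 + -360 = -396.82 kJ/kg
Q = ṁ·Δh = 15.06 kg/s × -396.82 kJ/kg = -5976.1 kJ/s
|Q| = 5976.1 kW = 358570 kJ/min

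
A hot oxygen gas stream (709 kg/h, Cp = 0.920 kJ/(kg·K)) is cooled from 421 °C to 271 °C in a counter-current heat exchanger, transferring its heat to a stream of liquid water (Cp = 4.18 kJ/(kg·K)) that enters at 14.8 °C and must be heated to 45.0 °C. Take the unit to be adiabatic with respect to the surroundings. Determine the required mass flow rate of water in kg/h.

ṁ_c = 775 kg/h

Heat released by hot stream: Q = 709 × 0.920 × (421 − 271) = 97842 kJ/h
Energy balance on cold side (adiabatic exchanger): Q = ṁ_c·Cp_c·(T_c,out − T_c,in)
ṁ_c = 97842 / [4.18 × (45.0 − 14.8)] = 775.07 kg/h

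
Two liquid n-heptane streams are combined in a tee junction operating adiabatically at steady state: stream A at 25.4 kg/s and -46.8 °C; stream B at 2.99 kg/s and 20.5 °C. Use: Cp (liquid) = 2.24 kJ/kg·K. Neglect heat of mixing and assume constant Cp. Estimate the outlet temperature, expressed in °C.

T_out = -39.7 °C

Energy balance with Q = 0: Σ ṁᵢCp,ᵢ(T_out − Tᵢ) = 0
Σ ṁᵢCp,ᵢTᵢ = 25.4×2.24×-46.8 + 2.99×2.24×20.5 = -2525.4
Σ ṁᵢCp,ᵢ = 25.4×2.24 + 2.99×2.24 = 63.594
T_out = -2525.4 / 63.594 = -39.712 °C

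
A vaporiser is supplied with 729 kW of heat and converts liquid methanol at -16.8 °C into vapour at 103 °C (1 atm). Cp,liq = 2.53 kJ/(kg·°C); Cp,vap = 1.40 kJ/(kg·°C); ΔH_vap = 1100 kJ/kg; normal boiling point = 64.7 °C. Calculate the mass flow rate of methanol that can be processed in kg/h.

Δh = 2.53×(64.7−-16.8) + 1100 + 1.40×(103−64.7) = 1359.8 kJ/kg
Q = 729 kW = 729 kJ/s = 2.6244e+06 kJ/h
ṁ = Q/Δh = 2.6244e+06 / 1359.8 = 1930 kg/h

ṁ = 1930 kg/h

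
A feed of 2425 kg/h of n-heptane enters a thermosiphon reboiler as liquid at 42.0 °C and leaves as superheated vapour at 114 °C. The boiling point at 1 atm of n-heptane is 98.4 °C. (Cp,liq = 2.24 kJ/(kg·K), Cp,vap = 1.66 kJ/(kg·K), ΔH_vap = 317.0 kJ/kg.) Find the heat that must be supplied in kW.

liquid 42.0→98.4 °C: 126.34 kJ/kg
vaporisation at 98.4 °C: 317 kJ/kg
vapour 98.4→114 °C: 25.896 kJ/kg
Δh = 126.34 + 317 + 25.896 = 469.23 kJ/kg
Q = ṁ·Δh = 2425 kg/h × 469.23 kJ/kg = 1.1379e+06 kJ/h
|Q| = 316.08 kW

Q = 316 kW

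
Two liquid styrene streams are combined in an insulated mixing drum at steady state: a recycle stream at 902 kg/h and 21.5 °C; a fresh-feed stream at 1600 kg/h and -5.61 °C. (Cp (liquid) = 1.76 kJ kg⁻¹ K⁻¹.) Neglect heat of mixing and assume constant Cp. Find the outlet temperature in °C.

Adiabatic, steady state ⇒ Σ ṁᵢCp,ᵢ(T_out − Tᵢ) = 0
Σ ṁᵢCp,ᵢTᵢ = 902×1.76×21.5 + 1600×1.76×-5.61 = 18334
Σ ṁᵢCp,ᵢ = 902×1.76 + 1600×1.76 = 4403.5
T_out = 18334 / 4403.5 = 4.1635 °C

T_out = 4.16 °C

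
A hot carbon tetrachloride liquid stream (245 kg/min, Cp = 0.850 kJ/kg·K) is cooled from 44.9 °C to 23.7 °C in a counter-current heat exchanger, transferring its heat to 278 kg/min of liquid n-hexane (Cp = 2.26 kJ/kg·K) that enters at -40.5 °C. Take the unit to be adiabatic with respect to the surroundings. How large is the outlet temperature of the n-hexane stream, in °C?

T_c,out = -33.5 °C

Heat released by hot stream: Q = 245 × 0.850 × (44.9 − 23.7) = 4414.9 kJ/min
Energy balance on cold side (adiabatic exchanger): Q = ṁ_c·Cp_c·(T_c,out − T_c,in)
T_c,out = -40.5 + 4414.9/(278 × 2.26) = -33.473 °C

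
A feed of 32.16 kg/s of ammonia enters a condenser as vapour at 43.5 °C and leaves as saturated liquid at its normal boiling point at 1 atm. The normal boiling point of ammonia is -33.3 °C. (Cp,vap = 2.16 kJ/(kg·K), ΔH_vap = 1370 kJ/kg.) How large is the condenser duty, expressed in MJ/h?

Q_c = 178000 MJ/h

vapour 43.5→-33.3 °C: -165.89 kJ/kg
condensation at -33.3 °C: -1370 kJ/kg
Δh = -165.89 + -1370 = -1535.9 kJ/kg
Q = ṁ·Δh = 32.16 kg/s × -1535.9 kJ/kg = -49394 kJ/s
|Q| = 49394 kW = 177820 MJ/h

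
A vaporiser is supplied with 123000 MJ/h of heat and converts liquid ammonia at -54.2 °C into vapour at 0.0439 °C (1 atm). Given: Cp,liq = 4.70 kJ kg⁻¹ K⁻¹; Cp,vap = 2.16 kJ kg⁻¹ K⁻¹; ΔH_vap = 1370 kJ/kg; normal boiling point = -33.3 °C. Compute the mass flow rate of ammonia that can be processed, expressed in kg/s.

ṁ = 22.2 kg/s

Δh = 4.70×(-33.3−-54.2) + 1370 + 2.16×(0.0439−-33.3) = 1540.3 kJ/kg
Q = 123000 MJ/h = 34167 kJ/s = 34167 kJ/s
ṁ = Q/Δh = 34167 / 1540.3 = 22.183 kg/s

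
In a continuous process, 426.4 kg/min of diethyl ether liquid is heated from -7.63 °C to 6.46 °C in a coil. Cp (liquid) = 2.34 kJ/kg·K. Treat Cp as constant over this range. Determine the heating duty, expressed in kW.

Q = 234 kW

Q = ṁ·Cp·ΔT = 426.4 × 2.34 × (6.46 − -7.63) = 14059 kJ/min
Converting: 14059 / 60 s = 234.31 kW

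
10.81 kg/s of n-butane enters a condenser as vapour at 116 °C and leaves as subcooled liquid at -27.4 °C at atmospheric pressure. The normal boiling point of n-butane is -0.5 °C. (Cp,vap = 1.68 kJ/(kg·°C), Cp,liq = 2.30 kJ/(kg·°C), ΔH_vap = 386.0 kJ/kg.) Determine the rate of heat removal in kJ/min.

Q_c = 417000 kJ/min

vapour 116→-0.5 °C: -195.72 kJ/kg
condensation at -0.5 °C: -386 kJ/kg
liquid -0.5→-27.4 °C: -61.87 kJ/kg
Δh = -195.72 + -386 + -61.87 = -643.59 kJ/kg
Q = ṁ·Δh = 10.81 kg/s × -643.59 kJ/kg = -6957.2 kJ/s
|Q| = 6957.2 kW = 417430 kJ/min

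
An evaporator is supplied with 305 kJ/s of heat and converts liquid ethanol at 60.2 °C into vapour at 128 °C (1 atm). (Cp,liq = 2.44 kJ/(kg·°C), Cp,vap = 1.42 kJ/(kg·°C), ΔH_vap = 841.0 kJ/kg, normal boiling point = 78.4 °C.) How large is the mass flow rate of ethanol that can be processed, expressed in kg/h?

ṁ = 1150 kg/h

Δh = 2.44×(78.4−60.2) + 841.0 + 1.42×(128−78.4) = 955.84 kJ/kg
Q = 305 kJ/s = 305 kJ/s = 1.098e+06 kJ/h
ṁ = Q/Δh = 1.098e+06 / 955.84 = 1148.7 kg/h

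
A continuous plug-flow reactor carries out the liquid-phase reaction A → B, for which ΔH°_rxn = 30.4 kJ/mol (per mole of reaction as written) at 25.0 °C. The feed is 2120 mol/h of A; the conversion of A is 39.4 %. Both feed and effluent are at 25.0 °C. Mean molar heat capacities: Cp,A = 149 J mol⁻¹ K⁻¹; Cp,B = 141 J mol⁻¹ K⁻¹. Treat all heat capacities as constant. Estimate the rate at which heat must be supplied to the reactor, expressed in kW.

Extent of reaction ξ = 0.394 × 2120 = 835.28 mol/h
Reaction term: ξ·ΔH°_rxn = 835.28 × 30.4 = 25393 kJ/h
Q = ΔH = 25393 kJ/h = 7.0535 kW
Heat supplied = 7.0535 kW

Q_in = 7.05 kW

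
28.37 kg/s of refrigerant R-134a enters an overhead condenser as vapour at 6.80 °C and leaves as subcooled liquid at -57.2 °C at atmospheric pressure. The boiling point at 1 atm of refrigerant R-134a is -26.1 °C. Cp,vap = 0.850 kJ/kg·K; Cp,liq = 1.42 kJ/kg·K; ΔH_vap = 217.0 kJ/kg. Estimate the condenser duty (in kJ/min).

Q_c = 492000 kJ/min

vapour 6.80→-26.1 °C: -27.965 kJ/kg
condensation at -26.1 °C: -217 kJ/kg
liquid -26.1→-57.2 °C: -44.162 kJ/kg
Δh = -27.965 + -217 + -44.162 = -289.13 kJ/kg
Q = ṁ·Δh = 28.37 kg/s × -289.13 kJ/kg = -8202.5 kJ/s
|Q| = 8202.5 kW = 492150 kJ/min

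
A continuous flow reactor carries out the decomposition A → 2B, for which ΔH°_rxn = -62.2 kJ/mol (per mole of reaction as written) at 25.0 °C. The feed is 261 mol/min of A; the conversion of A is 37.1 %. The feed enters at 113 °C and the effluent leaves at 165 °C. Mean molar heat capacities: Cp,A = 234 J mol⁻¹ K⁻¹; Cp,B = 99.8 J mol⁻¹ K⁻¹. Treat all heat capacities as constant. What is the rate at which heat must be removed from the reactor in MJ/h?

Q_out = 199 MJ/h

Extent of reaction ξ = 0.371 × 261 = 96.831 mol/min
Reaction term: ξ·ΔH°_rxn = 96.831 × -62.2 = -6022.9 kJ/min
Sensible, feed 113→25 °C: -5374.5 kJ/min
Outlet flows (mol/min): A 164.17, B 193.66
Sensible, products 25→165 °C: 8084 kJ/min
Q = ΔH = -3313.4 kJ/min = -55.223 kW
Heat removed = 198.8 MJ/h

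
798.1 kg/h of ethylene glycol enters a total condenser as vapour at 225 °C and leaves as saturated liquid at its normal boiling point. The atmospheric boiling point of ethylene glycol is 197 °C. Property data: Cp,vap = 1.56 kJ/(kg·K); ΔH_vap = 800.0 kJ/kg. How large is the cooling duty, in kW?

Q_c = 187 kW

vapour 225→197 °C: -43.68 kJ/kg
condensation at 197 °C: -800 kJ/kg
Δh = -43.68 + -800 = -843.68 kJ/kg
Q = ṁ·Δh = 798.1 kg/h × -843.68 kJ/kg = -673340 kJ/h
|Q| = 187.04 kW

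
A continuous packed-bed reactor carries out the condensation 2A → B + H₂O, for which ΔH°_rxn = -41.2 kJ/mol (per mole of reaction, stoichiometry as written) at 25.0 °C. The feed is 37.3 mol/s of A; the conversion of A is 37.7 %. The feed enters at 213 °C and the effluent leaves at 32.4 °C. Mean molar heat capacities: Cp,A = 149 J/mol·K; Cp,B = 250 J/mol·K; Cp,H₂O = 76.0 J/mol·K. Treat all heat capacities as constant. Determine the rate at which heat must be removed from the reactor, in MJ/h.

Extent of reaction ξ = 0.377 × 37.3 / 2 = 7.031 mol/s
Reaction term: ξ·ΔH°_rxn = 7.031 × -41.2 = -289.68 kJ/s
Sensible, feed 213→25 °C: -1044.8 kJ/s
Outlet flows (mol/s): A 23.238, B 7.031, H₂O 7.031
Sensible, products 25→32.4 °C: 42.584 kJ/s
Q = ΔH = -1291.9 kJ/s = -1291.9 kW
Heat removed = 4651 MJ/h

Q_out = 4650 MJ/h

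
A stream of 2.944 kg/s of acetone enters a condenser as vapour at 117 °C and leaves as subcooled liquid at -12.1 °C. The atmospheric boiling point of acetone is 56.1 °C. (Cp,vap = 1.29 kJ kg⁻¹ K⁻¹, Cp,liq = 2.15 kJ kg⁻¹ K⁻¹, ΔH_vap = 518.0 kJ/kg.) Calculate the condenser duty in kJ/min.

Q_c = 131000 kJ/min

vapour 117→56.1 °C: -78.561 kJ/kg
condensation at 56.1 °C: -518 kJ/kg
liquid 56.1→-12.1 °C: -146.63 kJ/kg
Δh = -78.561 + -518 + -146.63 = -743.19 kJ/kg
Q = ṁ·Δh = 2.944 kg/s × -743.19 kJ/kg = -2188 kJ/s
|Q| = 2188 kW = 131280 kJ/min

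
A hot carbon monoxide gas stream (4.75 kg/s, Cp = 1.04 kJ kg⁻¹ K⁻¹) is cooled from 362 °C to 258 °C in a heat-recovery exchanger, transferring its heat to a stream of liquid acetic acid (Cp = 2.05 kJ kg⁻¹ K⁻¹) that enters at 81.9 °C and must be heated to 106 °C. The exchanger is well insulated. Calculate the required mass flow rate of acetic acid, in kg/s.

ṁ_c = 10.4 kg/s

Heat released by hot stream: Q = 4.75 × 1.04 × (362 − 258) = 513.76 kJ/s
Energy balance on cold side (adiabatic exchanger): Q = ṁ_c·Cp_c·(T_c,out − T_c,in)
ṁ_c = 513.76 / [2.05 × (106 − 81.9)] = 10.399 kg/s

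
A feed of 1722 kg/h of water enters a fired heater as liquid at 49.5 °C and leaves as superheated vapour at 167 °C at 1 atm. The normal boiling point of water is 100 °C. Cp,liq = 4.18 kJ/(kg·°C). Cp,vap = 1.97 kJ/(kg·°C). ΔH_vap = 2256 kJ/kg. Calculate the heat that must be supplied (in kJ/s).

Q = 1240 kJ/s

liquid 49.5→100 °C: 211.09 kJ/kg
vaporisation at 100 °C: 2256 kJ/kg
vapour 100→167 °C: 131.99 kJ/kg
Δh = 211.09 + 2256 + 131.99 = 2599.1 kJ/kg
Q = ṁ·Δh = 1722 kg/h × 2599.1 kJ/kg = 4.4756e+06 kJ/h
|Q| = 1243.2 kW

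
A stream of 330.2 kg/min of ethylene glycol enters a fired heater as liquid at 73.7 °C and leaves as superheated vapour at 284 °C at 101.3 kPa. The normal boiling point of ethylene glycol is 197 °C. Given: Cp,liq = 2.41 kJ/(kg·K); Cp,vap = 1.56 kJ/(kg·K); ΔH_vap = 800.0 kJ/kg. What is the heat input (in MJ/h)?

liquid 73.7→197 °C: 297.15 kJ/kg
vaporisation at 197 °C: 800 kJ/kg
vapour 197→284 °C: 135.72 kJ/kg
Δh = 297.15 + 800 + 135.72 = 1232.9 kJ/kg
Q = ṁ·Δh = 330.2 kg/min × 1232.9 kJ/kg = 407090 kJ/min
|Q| = 6784.9 kW = 24426 MJ/h

Q = 24400 MJ/h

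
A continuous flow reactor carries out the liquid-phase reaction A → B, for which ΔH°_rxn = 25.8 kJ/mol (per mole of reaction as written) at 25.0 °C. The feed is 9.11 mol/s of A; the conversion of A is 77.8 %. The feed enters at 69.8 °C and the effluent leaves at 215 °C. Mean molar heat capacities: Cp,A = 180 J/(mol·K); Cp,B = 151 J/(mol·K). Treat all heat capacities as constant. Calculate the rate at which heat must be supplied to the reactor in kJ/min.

Extent of reaction ξ = 0.778 × 9.11 = 7.0876 mol/s
Reaction term: ξ·ΔH°_rxn = 7.0876 × 25.8 = 182.86 kJ/s
Sensible, feed 69.8→25 °C: -73.463 kJ/s
Outlet flows (mol/s): A 2.0224, B 7.0876
Sensible, products 25→215 °C: 272.51 kJ/s
Q = ΔH = 381.91 kJ/s = 381.91 kW
Heat supplied = 22914 kJ/min

Q_in = 22900 kJ/min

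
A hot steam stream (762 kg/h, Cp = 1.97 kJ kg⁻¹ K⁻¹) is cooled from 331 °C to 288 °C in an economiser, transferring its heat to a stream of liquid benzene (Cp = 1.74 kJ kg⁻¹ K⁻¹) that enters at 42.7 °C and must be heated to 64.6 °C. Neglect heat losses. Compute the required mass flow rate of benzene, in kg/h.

Heat released by hot stream: Q = 762 × 1.97 × (331 − 288) = 64549 kJ/h
Energy balance on cold side (adiabatic exchanger): Q = ṁ_c·Cp_c·(T_c,out − T_c,in)
ṁ_c = 64549 / [1.74 × (64.6 − 42.7)] = 1693.9 kg/h

ṁ_c = 1690 kg/h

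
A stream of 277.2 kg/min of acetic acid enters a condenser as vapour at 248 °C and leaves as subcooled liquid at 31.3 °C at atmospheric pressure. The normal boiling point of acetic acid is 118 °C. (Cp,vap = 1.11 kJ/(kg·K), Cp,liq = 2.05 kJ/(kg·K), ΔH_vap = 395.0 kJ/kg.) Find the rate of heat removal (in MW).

vapour 248→118 °C: -144.3 kJ/kg
condensation at 118 °C: -395 kJ/kg
liquid 118→31.3 °C: -177.73 kJ/kg
Δh = -144.3 + -395 + -177.73 = -717.03 kJ/kg
Q = ṁ·Δh = 277.2 kg/min × -717.03 kJ/kg = -198760 kJ/min
|Q| = 3312.7 kW = 3.3127 MW

Q_c = 3.31 MW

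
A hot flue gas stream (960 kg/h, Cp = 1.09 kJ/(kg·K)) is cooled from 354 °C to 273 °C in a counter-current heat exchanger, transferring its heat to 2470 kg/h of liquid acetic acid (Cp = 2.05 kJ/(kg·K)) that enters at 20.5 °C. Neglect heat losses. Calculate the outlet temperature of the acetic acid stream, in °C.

T_c,out = 37.2 °C

Heat released by hot stream: Q = 960 × 1.09 × (354 − 273) = 84758 kJ/h
Energy balance on cold side (adiabatic exchanger): Q = ṁ_c·Cp_c·(T_c,out − T_c,in)
T_c,out = 20.5 + 84758/(2470 × 2.05) = 37.239 °C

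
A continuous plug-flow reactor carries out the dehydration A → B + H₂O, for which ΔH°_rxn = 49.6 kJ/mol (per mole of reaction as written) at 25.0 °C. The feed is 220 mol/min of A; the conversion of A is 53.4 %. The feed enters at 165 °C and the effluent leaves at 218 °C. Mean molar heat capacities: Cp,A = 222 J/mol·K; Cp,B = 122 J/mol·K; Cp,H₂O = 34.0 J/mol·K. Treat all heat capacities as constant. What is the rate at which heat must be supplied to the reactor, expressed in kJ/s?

Q_in = 115 kJ/s

Extent of reaction ξ = 0.534 × 220 = 117.48 mol/min
Reaction term: ξ·ΔH°_rxn = 117.48 × 49.6 = 5827 kJ/min
Sensible, feed 165→25 °C: -6837.6 kJ/min
Outlet flows (mol/min): A 102.52, B 117.48, H₂O 117.48
Sensible, products 25→218 °C: 7929.7 kJ/min
Q = ΔH = 6919.1 kJ/min = 115.32 kW
Heat supplied = 115.32 kJ/s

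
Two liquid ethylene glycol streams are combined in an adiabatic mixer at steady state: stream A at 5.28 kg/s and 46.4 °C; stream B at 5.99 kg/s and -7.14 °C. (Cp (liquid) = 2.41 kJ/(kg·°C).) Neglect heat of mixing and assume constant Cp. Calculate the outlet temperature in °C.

T_out = 17.9 °C

No heat crosses the boundary, so H_out = H_in.
Σ ṁᵢCp,ᵢTᵢ = 5.28×2.41×46.4 + 5.99×2.41×-7.14 = 487.36
Σ ṁᵢCp,ᵢ = 5.28×2.41 + 5.99×2.41 = 27.161
T_out = 487.36 / 27.161 = 17.944 °C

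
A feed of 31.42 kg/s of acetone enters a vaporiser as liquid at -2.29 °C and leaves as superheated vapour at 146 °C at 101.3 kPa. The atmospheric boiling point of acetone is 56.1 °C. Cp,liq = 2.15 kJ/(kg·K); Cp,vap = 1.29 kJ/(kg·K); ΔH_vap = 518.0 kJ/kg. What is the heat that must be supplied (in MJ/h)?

Q = 85900 MJ/h

liquid -2.29→56.1 °C: 125.54 kJ/kg
vaporisation at 56.1 °C: 518 kJ/kg
vapour 56.1→146 °C: 115.97 kJ/kg
Δh = 125.54 + 518 + 115.97 = 759.51 kJ/kg
Q = ṁ·Δh = 31.42 kg/s × 759.51 kJ/kg = 23864 kJ/s
|Q| = 23864 kW = 85910 MJ/h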